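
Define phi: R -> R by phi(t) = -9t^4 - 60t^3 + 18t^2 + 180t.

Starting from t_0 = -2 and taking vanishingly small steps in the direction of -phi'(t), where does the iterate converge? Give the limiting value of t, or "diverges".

-1

phi'(t) = -36(t - 1)(t + 1)(t + 5), so phi'(-2) = -324.
Gradient descent moves in the -phi' direction, i.e. t is increasing.
The nearest critical point in that direction is t = -1, where phi'' = 288 > 0 (a local minimum). The iterate converges there.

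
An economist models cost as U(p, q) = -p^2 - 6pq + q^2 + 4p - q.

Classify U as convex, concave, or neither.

neither

U is quadratic, so its Hessian is the constant matrix H = [[-2, -6], [-6, 2]].
det(H) = -40, tr(H) = 0.
det(H) < 0, so H is indefinite: neither convex nor concave.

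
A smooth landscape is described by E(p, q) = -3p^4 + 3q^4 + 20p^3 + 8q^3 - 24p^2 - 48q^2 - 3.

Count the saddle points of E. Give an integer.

E separates as a function of p plus a function of q, so ∇E=0 decouples.
∂E/∂p = -12p(p - 4)(p - 1) = 0 at p ∈ {0, 1, 4}; ∂E/∂q = 12q(q - 2)(q + 4) = 0 at q ∈ {-4, 0, 2}.
The Hessian is diagonal: diag(E_pp, E_qq). Second derivatives: E_pp(0)=-48, E_pp(1)=36, E_pp(4)=-144; E_qq(-4)=288, E_qq(0)=-96, E_qq(2)=144.
Saddle points occur where the two diagonal entries have opposite signs: (0, -4), (0, 2), (1, 0), (4, -4), (4, 2). Count: 5.

5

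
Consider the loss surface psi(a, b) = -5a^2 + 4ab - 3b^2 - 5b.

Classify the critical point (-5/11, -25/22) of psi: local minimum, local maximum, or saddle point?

The Hessian of psi is constant: H = [[-10, 4], [4, -6]].
det(H) = (-10)·(-6) − 4² = 44.
det(H) > 0 and tr(H) = -16 < 0, so H is negative definite and the point is a local maximum.

local maximum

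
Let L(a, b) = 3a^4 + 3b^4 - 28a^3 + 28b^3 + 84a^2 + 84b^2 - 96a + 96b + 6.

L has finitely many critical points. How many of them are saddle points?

4

L separates as a function of a plus a function of b, so ∇L=0 decouples.
∂L/∂a = 12(a - 4)(a - 2)(a - 1) = 0 at a ∈ {1, 2, 4}; ∂L/∂b = 12(b + 1)(b + 2)(b + 4) = 0 at b ∈ {-4, -2, -1}.
The Hessian is diagonal: diag(L_aa, L_bb). Second derivatives: L_aa(1)=36, L_aa(2)=-24, L_aa(4)=72; L_bb(-4)=72, L_bb(-2)=-24, L_bb(-1)=36.
Saddle points occur where the two diagonal entries have opposite signs: (1, -2), (2, -4), (2, -1), (4, -2). Count: 4.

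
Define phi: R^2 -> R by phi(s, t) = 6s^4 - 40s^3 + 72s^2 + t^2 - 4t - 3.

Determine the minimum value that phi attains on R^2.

-7

phi(s,t) separates as P(s) + Q(t) − 3, so its minimum is min P + min Q − 3.
P'(s) = 24s(s - 3)(s - 2) vanishes at s ∈ {0, 2, 3}; Q'(t) = 2(t - 2) vanishes at t ∈ {2}.
Local minima of P (where P''>0): P(0)=0, P(3)=54. Local minima of Q: Q(2)=-4.
So the global minimum of phi is P(0) + Q(2) − 3 = 0 − 4 − 3 = -7, attained at (0, 2).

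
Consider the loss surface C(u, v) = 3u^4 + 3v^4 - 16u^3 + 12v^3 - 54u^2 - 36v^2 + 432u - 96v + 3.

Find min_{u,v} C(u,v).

C(u,v) separates as P(u) + Q(v) + 3, so its minimum is min P + min Q + 3.
P'(u) = 12(u - 4)(u - 3)(u + 3) vanishes at u ∈ {-3, 3, 4}; Q'(v) = 12(v - 2)(v + 1)(v + 4) vanishes at v ∈ {-4, -1, 2}.
Local minima of P (where P''>0): P(-3)=-1107, P(4)=608. Local minima of Q: Q(-4)=-192, Q(2)=-192.
So the global minimum of C is P(-3) + Q(-4) + 3 = -1107 − 192 + 3 = -1296, attained at (-3, -4).

-1296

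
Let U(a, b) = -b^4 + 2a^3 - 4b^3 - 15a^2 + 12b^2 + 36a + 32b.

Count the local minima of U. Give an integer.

U separates as a function of a plus a function of b, so ∇U=0 decouples.
∂U/∂a = 6(a - 3)(a - 2) = 0 at a ∈ {2, 3}; ∂U/∂b = -4(b - 2)(b + 1)(b + 4) = 0 at b ∈ {-4, -1, 2}.
The Hessian is diagonal: diag(U_aa, U_bb). Second derivatives: U_aa(2)=-6, U_aa(3)=6; U_bb(-4)=-72, U_bb(-1)=36, U_bb(2)=-72.
Local minima occur where both diagonal entries positive: (3, -1). Count: 1.

1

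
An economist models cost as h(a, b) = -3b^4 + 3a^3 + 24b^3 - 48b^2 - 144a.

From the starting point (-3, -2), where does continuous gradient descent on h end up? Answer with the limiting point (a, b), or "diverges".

h is separable, so gradient descent decouples: a follows -∂h/∂a, b follows -∂h/∂b.
∂h/∂a = 9(a - 4)(a + 4); at a=-3 this is -63, so a increases.
∂h/∂b = -12b(b - 4)(b - 2); at b=-2 this is 576, so b decreases.
The b-coordinate has no critical point in that direction and runs off to infinity.

diverges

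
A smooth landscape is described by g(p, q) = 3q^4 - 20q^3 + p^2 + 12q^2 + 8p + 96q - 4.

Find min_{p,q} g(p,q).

g(p,q) separates as A(p) + B(q) − 4, so its minimum is min A + min B − 4.
A'(p) = 2p + 8 vanishes at p ∈ {-4}; B'(q) = 12(q - 4)(q - 2)(q + 1) vanishes at q ∈ {-1, 2, 4}.
Local minima of A (where A''>0): A(-4)=-16. Local minima of B: B(-1)=-61, B(4)=64.
So the global minimum of g is A(-4) + B(-1) − 4 = -16 − 61 − 4 = -81, attained at (-4, -1).

-81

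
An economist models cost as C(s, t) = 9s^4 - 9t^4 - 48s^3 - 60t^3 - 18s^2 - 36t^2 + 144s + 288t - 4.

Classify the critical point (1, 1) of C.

The mixed partial ∂²C/∂s∂t is 0, so the Hessian at any point is diag(C_ss, C_tt) = diag(36(3s^2 - 8s - 1), -36(3t^2 + 10t + 2)).
At (1, 1): H = diag(-216, -540).
Both eigenvalues are negative, so H is negative definite: a local maximum.

local maximum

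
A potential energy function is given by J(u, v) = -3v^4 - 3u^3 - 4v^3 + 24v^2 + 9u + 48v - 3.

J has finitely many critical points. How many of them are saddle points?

J separates as a function of u plus a function of v, so ∇J=0 decouples.
∂J/∂u = -9(u - 1)(u + 1) = 0 at u ∈ {-1, 1}; ∂J/∂v = -12(v - 2)(v + 1)(v + 2) = 0 at v ∈ {-2, -1, 2}.
The Hessian is diagonal: diag(J_uu, J_vv). Second derivatives: J_uu(-1)=18, J_uu(1)=-18; J_vv(-2)=-48, J_vv(-1)=36, J_vv(2)=-144.
Saddle points occur where the two diagonal entries have opposite signs: (-1, -2), (-1, 2), (1, -1). Count: 3.

3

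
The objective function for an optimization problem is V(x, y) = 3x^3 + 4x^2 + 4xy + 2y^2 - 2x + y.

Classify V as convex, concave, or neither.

neither

The term 3x^3 is cubic, so the Hessian is not constant.
∂²V/∂x² = 18x + 8, which takes both signs as x varies (negative for sufficiently negative x). A diagonal entry of the Hessian changing sign means the Hessian is neither positive- nor negative-semidefinite on all of R^2.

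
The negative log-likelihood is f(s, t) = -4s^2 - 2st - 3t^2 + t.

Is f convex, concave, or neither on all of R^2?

f is quadratic, so its Hessian is the constant matrix H = [[-8, -2], [-2, -6]].
det(H) = 44, tr(H) = -14.
det(H) > 0 and tr(H) < 0, so H is negative definite everywhere: concave.

concave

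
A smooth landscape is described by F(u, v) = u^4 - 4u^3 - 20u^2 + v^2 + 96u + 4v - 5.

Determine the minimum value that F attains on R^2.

F(u,v) separates as P(u) + Q(v) − 5, so its minimum is min P + min Q − 5.
P'(u) = 4(u - 4)(u - 2)(u + 3) vanishes at u ∈ {-3, 2, 4}; Q'(v) = 2v + 4 vanishes at v ∈ {-2}.
Local minima of P (where P''>0): P(-3)=-279, P(4)=64. Local minima of Q: Q(-2)=-4.
So the global minimum of F is P(-3) + Q(-2) − 5 = -279 − 4 − 5 = -288, attained at (-3, -2).

-288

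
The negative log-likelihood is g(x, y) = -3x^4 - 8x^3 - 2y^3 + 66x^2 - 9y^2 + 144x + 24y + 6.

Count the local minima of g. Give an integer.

1

g separates as a function of x plus a function of y, so ∇g=0 decouples.
∂g/∂x = -12(x - 3)(x + 1)(x + 4) = 0 at x ∈ {-4, -1, 3}; ∂g/∂y = -6(y - 1)(y + 4) = 0 at y ∈ {-4, 1}.
The Hessian is diagonal: diag(g_xx, g_yy). Second derivatives: g_xx(-4)=-252, g_xx(-1)=144, g_xx(3)=-336; g_yy(-4)=30, g_yy(1)=-30.
Local minima occur where both diagonal entries positive: (-1, -4). Count: 1.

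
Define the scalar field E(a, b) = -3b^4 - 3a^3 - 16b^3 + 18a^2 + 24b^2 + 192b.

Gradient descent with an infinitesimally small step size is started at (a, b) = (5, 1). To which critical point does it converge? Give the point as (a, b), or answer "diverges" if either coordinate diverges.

diverges

E is separable, so gradient descent decouples: a follows -∂E/∂a, b follows -∂E/∂b.
∂E/∂a = -9a(a - 4); at a=5 this is -45, so a increases.
∂E/∂b = -12(b - 2)(b + 2)(b + 4); at b=1 this is 180, so b decreases.
The a-coordinate has no critical point in that direction and runs off to infinity.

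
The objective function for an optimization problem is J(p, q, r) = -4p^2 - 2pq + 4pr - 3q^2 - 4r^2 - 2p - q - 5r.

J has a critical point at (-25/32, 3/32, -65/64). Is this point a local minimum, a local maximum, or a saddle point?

The Hessian is constant: H = [[-8, -2, 4], [-2, -6, 0], [4, 0, -8]].
Leading principal minors: Δ₁ = -8, Δ₂ = 44, Δ₃ = -256.
The minors alternate sign starting negative (−, +, −), so H is negative definite: a local maximum.

local maximum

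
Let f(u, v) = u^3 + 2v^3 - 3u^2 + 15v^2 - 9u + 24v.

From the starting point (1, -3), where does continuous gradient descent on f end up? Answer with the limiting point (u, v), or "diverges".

(3, -1)

f is separable, so gradient descent decouples: u follows -∂f/∂u, v follows -∂f/∂v.
∂f/∂u = 3(u - 3)(u + 1); at u=1 this is -12, so u increases.
∂f/∂v = 6(v + 1)(v + 4); at v=-3 this is -12, so v increases.
u converges to its nearest critical value 3 (a local min of the u-part); v converges to -1. The iterate converges to (3, -1).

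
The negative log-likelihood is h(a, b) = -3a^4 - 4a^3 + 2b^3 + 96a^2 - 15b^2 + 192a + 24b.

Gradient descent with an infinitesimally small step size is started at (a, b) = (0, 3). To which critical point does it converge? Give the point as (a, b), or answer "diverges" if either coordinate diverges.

(-1, 4)

h is separable, so gradient descent decouples: a follows -∂h/∂a, b follows -∂h/∂b.
∂h/∂a = -12(a - 4)(a + 1)(a + 4); at a=0 this is 192, so a decreases.
∂h/∂b = 6(b - 4)(b - 1); at b=3 this is -12, so b increases.
a converges to its nearest critical value -1 (a local min of the a-part); b converges to 4. The iterate converges to (-1, 4).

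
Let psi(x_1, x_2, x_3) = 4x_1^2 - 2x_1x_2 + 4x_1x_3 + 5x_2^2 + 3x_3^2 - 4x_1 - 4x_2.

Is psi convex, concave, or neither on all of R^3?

psi is quadratic, so its Hessian is the constant matrix H = [[8, -2, 4], [-2, 10, 0], [4, 0, 6]].
Leading principal minors: 8, 76, 296.
All positive ⇒ H ≻ 0 ⇒ convex.

convex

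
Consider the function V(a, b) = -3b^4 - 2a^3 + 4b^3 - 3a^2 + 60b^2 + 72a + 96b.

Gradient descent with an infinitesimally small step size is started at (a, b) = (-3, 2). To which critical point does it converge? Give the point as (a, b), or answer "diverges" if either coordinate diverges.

V is separable, so gradient descent decouples: a follows -∂V/∂a, b follows -∂V/∂b.
∂V/∂a = -6(a - 3)(a + 4); at a=-3 this is 36, so a decreases.
∂V/∂b = -12(b - 4)(b + 1)(b + 2); at b=2 this is 288, so b decreases.
a converges to its nearest critical value -4 (a local min of the a-part); b converges to -1. The iterate converges to (-4, -1).

(-4, -1)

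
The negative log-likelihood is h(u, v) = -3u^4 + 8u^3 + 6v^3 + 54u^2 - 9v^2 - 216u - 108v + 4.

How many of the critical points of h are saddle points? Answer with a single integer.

h separates as a function of u plus a function of v, so ∇h=0 decouples.
∂h/∂u = -12(u - 3)(u - 2)(u + 3) = 0 at u ∈ {-3, 2, 3}; ∂h/∂v = 18(v - 3)(v + 2) = 0 at v ∈ {-2, 3}.
The Hessian is diagonal: diag(h_uu, h_vv). Second derivatives: h_uu(-3)=-360, h_uu(2)=60, h_uu(3)=-72; h_vv(-2)=-90, h_vv(3)=90.
Saddle points occur where the two diagonal entries have opposite signs: (-3, 3), (2, -2), (3, 3). Count: 3.

3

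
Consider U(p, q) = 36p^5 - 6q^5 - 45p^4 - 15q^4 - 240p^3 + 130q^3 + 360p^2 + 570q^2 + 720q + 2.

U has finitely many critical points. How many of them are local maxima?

U separates as a function of p plus a function of q, so ∇U=0 decouples.
∂U/∂p = 180p(p - 2)(p - 1)(p + 2) = 0 at p ∈ {-2, 0, 1, 2}; ∂U/∂q = -30(q - 4)(q + 1)(q + 2)(q + 3) = 0 at q ∈ {-3, -2, -1, 4}.
The Hessian is diagonal: diag(U_pp, U_qq). Second derivatives: U_pp(-2)=-4320, U_pp(0)=720, U_pp(1)=-540, U_pp(2)=1440; U_qq(-3)=420, U_qq(-2)=-180, U_qq(-1)=300, U_qq(4)=-6300.
Local maxima occur where both diagonal entries negative: (-2, -2), (-2, 4), (1, -2), (1, 4). Count: 4.

4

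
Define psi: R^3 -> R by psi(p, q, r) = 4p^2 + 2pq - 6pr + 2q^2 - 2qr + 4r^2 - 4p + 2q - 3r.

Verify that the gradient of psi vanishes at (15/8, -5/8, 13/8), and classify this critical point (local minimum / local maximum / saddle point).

local minimum

∇psi = (8p + 2q - 6r - 4, 2p + 4q - 2r + 2, -6p - 2q + 8r - 3); substituting (15/8, -5/8, 13/8) gives ∇psi = (0, 0, 0), so (15/8, -5/8, 13/8) is indeed a critical point.
The Hessian is constant: H = [[8, 2, -6], [2, 4, -2], [-6, -2, 8]].
Leading principal minors: Δ₁ = 8, Δ₂ = 28, Δ₃ = 96.
All leading minors are positive, so H is positive definite: a local minimum.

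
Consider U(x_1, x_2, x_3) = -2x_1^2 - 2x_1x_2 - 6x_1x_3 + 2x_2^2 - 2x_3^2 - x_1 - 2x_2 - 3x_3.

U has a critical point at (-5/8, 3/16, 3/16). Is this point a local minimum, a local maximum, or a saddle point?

saddle point

The Hessian is constant: H = [[-4, -2, -6], [-2, 4, 0], [-6, 0, -4]].
Leading principal minors: Δ₁ = -4, Δ₂ = -20, Δ₃ = -64.
The minors fit neither the all-positive nor the alternating-sign pattern, so H is indefinite: a saddle point.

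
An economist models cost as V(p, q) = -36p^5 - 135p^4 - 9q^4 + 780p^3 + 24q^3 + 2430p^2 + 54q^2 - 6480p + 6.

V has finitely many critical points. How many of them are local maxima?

V separates as a function of p plus a function of q, so ∇V=0 decouples.
∂V/∂p = -180(p - 3)(p - 1)(p + 3)(p + 4) = 0 at p ∈ {-4, -3, 1, 3}; ∂V/∂q = -36q(q - 3)(q + 1) = 0 at q ∈ {-1, 0, 3}.
The Hessian is diagonal: diag(V_pp, V_qq). Second derivatives: V_pp(-4)=6300, V_pp(-3)=-4320, V_pp(1)=7200, V_pp(3)=-15120; V_qq(-1)=-144, V_qq(0)=108, V_qq(3)=-432.
Local maxima occur where both diagonal entries negative: (-3, -1), (-3, 3), (3, -1), (3, 3). Count: 4.

4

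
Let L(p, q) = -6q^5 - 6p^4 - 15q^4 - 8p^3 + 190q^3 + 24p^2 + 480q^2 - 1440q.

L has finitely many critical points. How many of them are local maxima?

L separates as a function of p plus a function of q, so ∇L=0 decouples.
∂L/∂p = -24p(p - 1)(p + 2) = 0 at p ∈ {-2, 0, 1}; ∂L/∂q = -30(q - 4)(q - 1)(q + 3)(q + 4) = 0 at q ∈ {-4, -3, 1, 4}.
The Hessian is diagonal: diag(L_pp, L_qq). Second derivatives: L_pp(-2)=-144, L_pp(0)=48, L_pp(1)=-72; L_qq(-4)=1200, L_qq(-3)=-840, L_qq(1)=1800, L_qq(4)=-5040.
Local maxima occur where both diagonal entries negative: (-2, -3), (-2, 4), (1, -3), (1, 4). Count: 4.

4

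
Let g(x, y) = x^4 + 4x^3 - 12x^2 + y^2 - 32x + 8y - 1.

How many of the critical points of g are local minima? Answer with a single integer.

2

g separates as a function of x plus a function of y, so ∇g=0 decouples.
∂g/∂x = 4(x - 2)(x + 1)(x + 4) = 0 at x ∈ {-4, -1, 2}; ∂g/∂y = 2(y + 4) = 0 at y ∈ {-4}.
The Hessian is diagonal: diag(g_xx, g_yy). Second derivatives: g_xx(-4)=72, g_xx(-1)=-36, g_xx(2)=72; g_yy(-4)=2.
Local minima occur where both diagonal entries positive: (-4, -4), (2, -4). Count: 2.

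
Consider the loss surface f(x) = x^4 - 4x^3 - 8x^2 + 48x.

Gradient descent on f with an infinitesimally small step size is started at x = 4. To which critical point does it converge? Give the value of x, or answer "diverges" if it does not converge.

3

f'(x) = 4(x - 3)(x - 2)(x + 2), so f'(4) = 48.
Gradient descent moves in the -f' direction, i.e. x is decreasing.
The nearest critical point in that direction is x = 3, where f'' = 20 > 0 (a local minimum). The iterate converges there.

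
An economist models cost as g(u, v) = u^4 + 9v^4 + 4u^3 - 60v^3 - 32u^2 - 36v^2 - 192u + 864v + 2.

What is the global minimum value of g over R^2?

g(u,v) separates as P(u) + Q(v) + 2, so its minimum is min P + min Q + 2.
P'(u) = 4(u - 4)(u + 3)(u + 4) vanishes at u ∈ {-4, -3, 4}; Q'(v) = 36(v - 4)(v - 3)(v + 2) vanishes at v ∈ {-2, 3, 4}.
Local minima of P (where P''>0): P(-4)=256, P(4)=-768. Local minima of Q: Q(-2)=-1248, Q(4)=1344.
So the global minimum of g is P(4) + Q(-2) + 2 = -768 − 1248 + 2 = -2014, attained at (4, -2).

-2014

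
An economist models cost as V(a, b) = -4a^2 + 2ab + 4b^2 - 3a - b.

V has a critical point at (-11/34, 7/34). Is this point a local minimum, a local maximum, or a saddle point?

saddle point

The Hessian of V is constant: H = [[-8, 2], [2, 8]].
det(H) = (-8)·8 − 2² = -68.
Since det(H) < 0, H is indefinite and the critical point is a saddle point.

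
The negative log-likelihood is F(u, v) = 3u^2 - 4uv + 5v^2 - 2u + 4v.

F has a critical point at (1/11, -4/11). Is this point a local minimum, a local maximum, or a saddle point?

The Hessian of F is constant: H = [[6, -4], [-4, 10]].
det(H) = 6·10 − (-4)² = 44.
det(H) > 0 and tr(H) = 16 > 0, so H is positive definite and the point is a local minimum.

local minimum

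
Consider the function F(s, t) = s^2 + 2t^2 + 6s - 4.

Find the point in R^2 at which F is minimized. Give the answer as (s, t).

(-3, 0)

F(s,t) separates as P(s) + Q(t) − 4, so its minimum is min P + min Q − 4.
P'(s) = 2s + 6 vanishes at s ∈ {-3}; Q'(t) = 4t vanishes at t ∈ {0}.
Local minima of P (where P''>0): P(-3)=-9. Local minima of Q: Q(0)=0.
So the global minimum of F is P(-3) + Q(0) − 4 = -9 + 0 − 4 = -13, attained at (-3, 0).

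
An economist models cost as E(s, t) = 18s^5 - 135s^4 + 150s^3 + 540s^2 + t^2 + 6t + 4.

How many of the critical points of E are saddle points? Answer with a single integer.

2

E separates as a function of s plus a function of t, so ∇E=0 decouples.
∂E/∂s = 90s(s - 4)(s - 3)(s + 1) = 0 at s ∈ {-1, 0, 3, 4}; ∂E/∂t = 2(t + 3) = 0 at t ∈ {-3}.
The Hessian is diagonal: diag(E_ss, E_tt). Second derivatives: E_ss(-1)=-1800, E_ss(0)=1080, E_ss(3)=-1080, E_ss(4)=1800; E_tt(-3)=2.
Saddle points occur where the two diagonal entries have opposite signs: (-1, -3), (3, -3). Count: 2.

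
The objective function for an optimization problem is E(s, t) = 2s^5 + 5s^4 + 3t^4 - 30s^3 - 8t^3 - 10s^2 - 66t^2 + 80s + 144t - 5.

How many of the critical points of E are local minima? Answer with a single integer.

4

E separates as a function of s plus a function of t, so ∇E=0 decouples.
∂E/∂s = 10(s - 2)(s - 1)(s + 1)(s + 4) = 0 at s ∈ {-4, -1, 1, 2}; ∂E/∂t = 12(t - 4)(t - 1)(t + 3) = 0 at t ∈ {-3, 1, 4}.
The Hessian is diagonal: diag(E_ss, E_tt). Second derivatives: E_ss(-4)=-900, E_ss(-1)=180, E_ss(1)=-100, E_ss(2)=180; E_tt(-3)=336, E_tt(1)=-144, E_tt(4)=252.
Local minima occur where both diagonal entries positive: (-1, -3), (-1, 4), (2, -3), (2, 4). Count: 4.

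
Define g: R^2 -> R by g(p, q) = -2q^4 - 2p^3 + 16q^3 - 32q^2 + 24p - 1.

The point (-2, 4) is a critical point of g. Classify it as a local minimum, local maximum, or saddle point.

The mixed partial ∂²g/∂p∂q is 0, so the Hessian at any point is diag(g_pp, g_qq) = diag(-12p, 8(-3q^2 + 12q - 8)).
At (-2, 4): H = diag(24, -64).
The eigenvalues have opposite signs, so H is indefinite: a saddle point.

saddle point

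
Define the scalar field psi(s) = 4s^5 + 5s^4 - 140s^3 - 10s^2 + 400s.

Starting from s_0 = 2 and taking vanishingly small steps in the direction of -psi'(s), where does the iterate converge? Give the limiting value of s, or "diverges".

4

psi'(s) = 20(s - 4)(s - 1)(s + 1)(s + 5), so psi'(2) = -840.
Gradient descent moves in the -psi' direction, i.e. s is increasing.
The nearest critical point in that direction is s = 4, where psi'' = 2700 > 0 (a local minimum). The iterate converges there.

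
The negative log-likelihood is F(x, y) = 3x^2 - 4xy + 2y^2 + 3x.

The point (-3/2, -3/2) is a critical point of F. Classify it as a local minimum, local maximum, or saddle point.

The Hessian of F is constant: H = [[6, -4], [-4, 4]].
det(H) = 6·4 − (-4)² = 8.
det(H) > 0 and tr(H) = 10 > 0, so H is positive definite and the point is a local minimum.

local minimum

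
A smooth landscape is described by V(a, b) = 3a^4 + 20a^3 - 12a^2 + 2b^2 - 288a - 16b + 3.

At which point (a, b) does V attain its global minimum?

V(a,b) separates as P(a) + Q(b) + 3, so its minimum is min P + min Q + 3.
P'(a) = 12(a - 2)(a + 3)(a + 4) vanishes at a ∈ {-4, -3, 2}; Q'(b) = 4b - 16 vanishes at b ∈ {4}.
Local minima of P (where P''>0): P(-4)=448, P(2)=-416. Local minima of Q: Q(4)=-32.
So the global minimum of V is P(2) + Q(4) + 3 = -416 − 32 + 3 = -445, attained at (2, 4).

(2, 4)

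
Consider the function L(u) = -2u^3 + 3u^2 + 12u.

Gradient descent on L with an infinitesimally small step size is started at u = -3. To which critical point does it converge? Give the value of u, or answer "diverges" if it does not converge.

-1

L'(u) = -6(u - 2)(u + 1), so L'(-3) = -60.
Gradient descent moves in the -L' direction, i.e. u is increasing.
The nearest critical point in that direction is u = -1, where L'' = 18 > 0 (a local minimum). The iterate converges there.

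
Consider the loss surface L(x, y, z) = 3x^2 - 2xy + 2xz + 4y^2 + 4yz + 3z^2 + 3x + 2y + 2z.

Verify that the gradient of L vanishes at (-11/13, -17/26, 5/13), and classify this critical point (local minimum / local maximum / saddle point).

∇L = (6x - 2y + 2z + 3, -2x + 8y + 4z + 2, 2x + 4y + 6z + 2); substituting (-11/13, -17/26, 5/13) gives ∇L = (0, 0, 0), so (-11/13, -17/26, 5/13) is indeed a critical point.
The Hessian is constant: H = [[6, -2, 2], [-2, 8, 4], [2, 4, 6]].
Leading principal minors: Δ₁ = 6, Δ₂ = 44, Δ₃ = 104.
All leading minors are positive, so H is positive definite: a local minimum.

local minimum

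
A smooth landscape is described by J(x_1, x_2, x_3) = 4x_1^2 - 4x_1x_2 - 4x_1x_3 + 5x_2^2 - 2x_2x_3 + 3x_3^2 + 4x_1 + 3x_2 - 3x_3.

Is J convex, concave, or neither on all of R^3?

convex

J is quadratic, so its Hessian is the constant matrix H = [[8, -4, -4], [-4, 10, -2], [-4, -2, 6]].
Leading principal minors: 8, 64, 128.
All positive ⇒ H ≻ 0 ⇒ convex.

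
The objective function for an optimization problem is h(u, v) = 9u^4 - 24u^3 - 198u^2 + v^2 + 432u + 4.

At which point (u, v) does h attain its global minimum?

h(u,v) separates as P(u) + Q(v) + 4, so its minimum is min P + min Q + 4.
P'(u) = 36(u - 4)(u - 1)(u + 3) vanishes at u ∈ {-3, 1, 4}; Q'(v) = 2v vanishes at v ∈ {0}.
Local minima of P (where P''>0): P(-3)=-1701, P(4)=-672. Local minima of Q: Q(0)=0.
So the global minimum of h is P(-3) + Q(0) + 4 = -1701 + 0 + 4 = -1697, attained at (-3, 0).

(-3, 0)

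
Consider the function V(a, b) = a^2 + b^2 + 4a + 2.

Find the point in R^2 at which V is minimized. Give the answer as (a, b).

V(a,b) separates as P(a) + Q(b) + 2, so its minimum is min P + min Q + 2.
P'(a) = 2a + 4 vanishes at a ∈ {-2}; Q'(b) = 2b vanishes at b ∈ {0}.
Local minima of P (where P''>0): P(-2)=-4. Local minima of Q: Q(0)=0.
So the global minimum of V is P(-2) + Q(0) + 2 = -4 + 0 + 2 = -2, attained at (-2, 0).

(-2, 0)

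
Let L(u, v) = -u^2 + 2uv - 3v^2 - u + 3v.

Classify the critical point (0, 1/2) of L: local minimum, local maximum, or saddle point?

The Hessian of L is constant: H = [[-2, 2], [2, -6]].
det(H) = (-2)·(-6) − 2² = 8.
det(H) > 0 and tr(H) = -8 < 0, so H is negative definite and the point is a local maximum.

local maximum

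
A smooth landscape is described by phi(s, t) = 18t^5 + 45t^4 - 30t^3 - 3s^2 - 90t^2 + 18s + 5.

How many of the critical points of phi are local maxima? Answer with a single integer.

2

phi separates as a function of s plus a function of t, so ∇phi=0 decouples.
∂phi/∂s = -6(s - 3) = 0 at s ∈ {3}; ∂phi/∂t = 90t(t - 1)(t + 1)(t + 2) = 0 at t ∈ {-2, -1, 0, 1}.
The Hessian is diagonal: diag(phi_ss, phi_tt). Second derivatives: phi_ss(3)=-6; phi_tt(-2)=-540, phi_tt(-1)=180, phi_tt(0)=-180, phi_tt(1)=540.
Local maxima occur where both diagonal entries negative: (3, -2), (3, 0). Count: 2.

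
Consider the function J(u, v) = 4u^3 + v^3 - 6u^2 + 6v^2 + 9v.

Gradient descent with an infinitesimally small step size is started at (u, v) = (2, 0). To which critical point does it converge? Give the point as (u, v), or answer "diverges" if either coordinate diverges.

(1, -1)

J is separable, so gradient descent decouples: u follows -∂J/∂u, v follows -∂J/∂v.
∂J/∂u = 12u(u - 1); at u=2 this is 24, so u decreases.
∂J/∂v = 3(v + 1)(v + 3); at v=0 this is 9, so v decreases.
u converges to its nearest critical value 1 (a local min of the u-part); v converges to -1. The iterate converges to (1, -1).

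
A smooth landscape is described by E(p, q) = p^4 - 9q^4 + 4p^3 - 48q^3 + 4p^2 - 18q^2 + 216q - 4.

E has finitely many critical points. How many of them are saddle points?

E separates as a function of p plus a function of q, so ∇E=0 decouples.
∂E/∂p = 4p(p + 1)(p + 2) = 0 at p ∈ {-2, -1, 0}; ∂E/∂q = -36(q - 1)(q + 2)(q + 3) = 0 at q ∈ {-3, -2, 1}.
The Hessian is diagonal: diag(E_pp, E_qq). Second derivatives: E_pp(-2)=8, E_pp(-1)=-4, E_pp(0)=8; E_qq(-3)=-144, E_qq(-2)=108, E_qq(1)=-432.
Saddle points occur where the two diagonal entries have opposite signs: (-2, -3), (-2, 1), (-1, -2), (0, -3), (0, 1). Count: 5.

5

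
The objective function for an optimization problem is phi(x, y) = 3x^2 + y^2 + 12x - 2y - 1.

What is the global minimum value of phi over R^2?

phi(x,y) separates as P(x) + Q(y) − 1, so its minimum is min P + min Q − 1.
P'(x) = 6x + 12 vanishes at x ∈ {-2}; Q'(y) = 2y - 2 vanishes at y ∈ {1}.
Local minima of P (where P''>0): P(-2)=-12. Local minima of Q: Q(1)=-1.
So the global minimum of phi is P(-2) + Q(1) − 1 = -12 − 1 − 1 = -14, attained at (-2, 1).

-14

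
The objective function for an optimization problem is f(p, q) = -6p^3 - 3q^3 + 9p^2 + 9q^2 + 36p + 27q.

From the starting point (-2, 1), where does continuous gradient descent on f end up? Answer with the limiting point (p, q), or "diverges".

f is separable, so gradient descent decouples: p follows -∂f/∂p, q follows -∂f/∂q.
∂f/∂p = -18(p - 2)(p + 1); at p=-2 this is -72, so p increases.
∂f/∂q = -9(q - 3)(q + 1); at q=1 this is 36, so q decreases.
p converges to its nearest critical value -1 (a local min of the p-part); q converges to -1. The iterate converges to (-1, -1).

(-1, -1)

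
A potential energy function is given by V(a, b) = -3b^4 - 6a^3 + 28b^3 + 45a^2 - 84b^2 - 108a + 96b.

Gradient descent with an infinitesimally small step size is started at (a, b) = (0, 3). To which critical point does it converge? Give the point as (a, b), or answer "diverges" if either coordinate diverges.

V is separable, so gradient descent decouples: a follows -∂V/∂a, b follows -∂V/∂b.
∂V/∂a = -18(a - 3)(a - 2); at a=0 this is -108, so a increases.
∂V/∂b = -12(b - 4)(b - 2)(b - 1); at b=3 this is 24, so b decreases.
a converges to its nearest critical value 2 (a local min of the a-part); b converges to 2. The iterate converges to (2, 2).

(2, 2)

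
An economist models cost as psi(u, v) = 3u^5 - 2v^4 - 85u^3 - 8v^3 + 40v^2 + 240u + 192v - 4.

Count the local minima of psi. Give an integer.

2

psi separates as a function of u plus a function of v, so ∇psi=0 decouples.
∂psi/∂u = 15(u - 4)(u - 1)(u + 1)(u + 4) = 0 at u ∈ {-4, -1, 1, 4}; ∂psi/∂v = -8(v - 3)(v + 2)(v + 4) = 0 at v ∈ {-4, -2, 3}.
The Hessian is diagonal: diag(psi_uu, psi_vv). Second derivatives: psi_uu(-4)=-1800, psi_uu(-1)=450, psi_uu(1)=-450, psi_uu(4)=1800; psi_vv(-4)=-112, psi_vv(-2)=80, psi_vv(3)=-280.
Local minima occur where both diagonal entries positive: (-1, -2), (4, -2). Count: 2.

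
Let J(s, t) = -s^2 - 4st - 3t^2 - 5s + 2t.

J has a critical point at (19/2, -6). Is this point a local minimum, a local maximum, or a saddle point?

The Hessian of J is constant: H = [[-2, -4], [-4, -6]].
det(H) = (-2)·(-6) − (-4)² = -4.
Since det(H) < 0, H is indefinite and the critical point is a saddle point.

saddle point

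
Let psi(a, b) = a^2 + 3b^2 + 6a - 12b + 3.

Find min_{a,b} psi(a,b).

-18

psi(a,b) separates as P(a) + Q(b) + 3, so its minimum is min P + min Q + 3.
P'(a) = 2a + 6 vanishes at a ∈ {-3}; Q'(b) = 6b - 12 vanishes at b ∈ {2}.
Local minima of P (where P''>0): P(-3)=-9. Local minima of Q: Q(2)=-12.
So the global minimum of psi is P(-3) + Q(2) + 3 = -9 − 12 + 3 = -18, attained at (-3, 2).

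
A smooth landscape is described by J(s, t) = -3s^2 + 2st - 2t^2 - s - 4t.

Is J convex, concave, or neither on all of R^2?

concave

J is quadratic, so its Hessian is the constant matrix H = [[-6, 2], [2, -4]].
det(H) = 20, tr(H) = -10.
det(H) > 0 and tr(H) < 0, so H is negative definite everywhere: concave.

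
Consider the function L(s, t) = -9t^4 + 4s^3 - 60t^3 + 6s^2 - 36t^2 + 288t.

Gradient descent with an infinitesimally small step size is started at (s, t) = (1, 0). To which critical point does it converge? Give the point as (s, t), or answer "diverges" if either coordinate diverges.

(0, -2)

L is separable, so gradient descent decouples: s follows -∂L/∂s, t follows -∂L/∂t.
∂L/∂s = 12s(s + 1); at s=1 this is 24, so s decreases.
∂L/∂t = -36(t - 1)(t + 2)(t + 4); at t=0 this is 288, so t decreases.
s converges to its nearest critical value 0 (a local min of the s-part); t converges to -2. The iterate converges to (0, -2).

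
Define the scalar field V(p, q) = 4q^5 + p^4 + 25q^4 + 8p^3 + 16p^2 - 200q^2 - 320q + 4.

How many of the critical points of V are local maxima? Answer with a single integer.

V separates as a function of p plus a function of q, so ∇V=0 decouples.
∂V/∂p = 4p(p + 2)(p + 4) = 0 at p ∈ {-4, -2, 0}; ∂V/∂q = 20(q - 2)(q + 1)(q + 2)(q + 4) = 0 at q ∈ {-4, -2, -1, 2}.
The Hessian is diagonal: diag(V_pp, V_qq). Second derivatives: V_pp(-4)=32, V_pp(-2)=-16, V_pp(0)=32; V_qq(-4)=-720, V_qq(-2)=160, V_qq(-1)=-180, V_qq(2)=1440.
Local maxima occur where both diagonal entries negative: (-2, -4), (-2, -1). Count: 2.

2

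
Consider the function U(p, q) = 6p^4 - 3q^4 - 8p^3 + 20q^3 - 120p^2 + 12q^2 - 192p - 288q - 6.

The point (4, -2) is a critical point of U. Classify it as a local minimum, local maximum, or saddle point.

The mixed partial ∂²U/∂p∂q is 0, so the Hessian at any point is diag(U_pp, U_qq) = diag(24(3p^2 - 2p - 10), 12(-3q^2 + 10q + 2)).
At (4, -2): H = diag(720, -360).
The eigenvalues have opposite signs, so H is indefinite: a saddle point.

saddle point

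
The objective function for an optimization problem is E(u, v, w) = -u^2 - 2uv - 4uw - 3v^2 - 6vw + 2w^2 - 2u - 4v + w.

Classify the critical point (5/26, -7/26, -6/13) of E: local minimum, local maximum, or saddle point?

saddle point

The Hessian is constant: H = [[-2, -2, -4], [-2, -6, -6], [-4, -6, 4]].
Leading principal minors: Δ₁ = -2, Δ₂ = 8, Δ₃ = 104.
The minors fit neither the all-positive nor the alternating-sign pattern, so H is indefinite: a saddle point.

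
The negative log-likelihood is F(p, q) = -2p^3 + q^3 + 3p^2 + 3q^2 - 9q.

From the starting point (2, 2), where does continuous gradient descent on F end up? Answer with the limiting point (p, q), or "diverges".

diverges

F is separable, so gradient descent decouples: p follows -∂F/∂p, q follows -∂F/∂q.
∂F/∂p = -6p(p - 1); at p=2 this is -12, so p increases.
∂F/∂q = 3(q - 1)(q + 3); at q=2 this is 15, so q decreases.
The p-coordinate has no critical point in that direction and runs off to infinity.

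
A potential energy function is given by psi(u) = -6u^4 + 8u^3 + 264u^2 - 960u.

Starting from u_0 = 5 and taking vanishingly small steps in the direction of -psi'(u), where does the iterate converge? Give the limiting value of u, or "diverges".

psi'(u) = -24(u - 4)(u - 2)(u + 5), so psi'(5) = -720.
Gradient descent moves in the -psi' direction, i.e. u is increasing.
There is no critical point above u=5, and psi' keeps the same sign, so the iterate runs off to +∞.

diverges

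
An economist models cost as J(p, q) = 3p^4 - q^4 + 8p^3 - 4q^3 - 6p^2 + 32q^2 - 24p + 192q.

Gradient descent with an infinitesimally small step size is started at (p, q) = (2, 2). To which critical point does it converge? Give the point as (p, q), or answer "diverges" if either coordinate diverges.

J is separable, so gradient descent decouples: p follows -∂J/∂p, q follows -∂J/∂q.
∂J/∂p = 12(p - 1)(p + 1)(p + 2); at p=2 this is 144, so p decreases.
∂J/∂q = -4(q - 4)(q + 3)(q + 4); at q=2 this is 240, so q decreases.
p converges to its nearest critical value 1 (a local min of the p-part); q converges to -3. The iterate converges to (1, -3).

(1, -3)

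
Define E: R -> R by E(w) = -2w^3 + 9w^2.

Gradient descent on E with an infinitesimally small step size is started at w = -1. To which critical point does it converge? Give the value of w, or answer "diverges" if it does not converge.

E'(w) = -6w(w - 3), so E'(-1) = -24.
Gradient descent moves in the -E' direction, i.e. w is increasing.
The nearest critical point in that direction is w = 0, where E'' = 18 > 0 (a local minimum). The iterate converges there.

0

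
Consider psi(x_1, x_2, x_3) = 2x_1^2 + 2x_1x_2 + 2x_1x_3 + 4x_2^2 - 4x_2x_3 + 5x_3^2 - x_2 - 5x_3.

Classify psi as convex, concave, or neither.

psi is quadratic, so its Hessian is the constant matrix H = [[4, 2, 2], [2, 8, -4], [2, -4, 10]].
Leading principal minors: 4, 28, 152.
All positive ⇒ H ≻ 0 ⇒ convex.

convex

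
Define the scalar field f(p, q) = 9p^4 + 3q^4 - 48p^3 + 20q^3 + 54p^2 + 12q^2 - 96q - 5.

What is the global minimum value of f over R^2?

-147

f(p,q) separates as A(p) + B(q) − 5, so its minimum is min A + min B − 5.
A'(p) = 36p(p - 3)(p - 1) vanishes at p ∈ {0, 1, 3}; B'(q) = 12(q - 1)(q + 2)(q + 4) vanishes at q ∈ {-4, -2, 1}.
Local minima of A (where A''>0): A(0)=0, A(3)=-81. Local minima of B: B(-4)=64, B(1)=-61.
So the global minimum of f is A(3) + B(1) − 5 = -81 − 61 − 5 = -147, attained at (3, 1).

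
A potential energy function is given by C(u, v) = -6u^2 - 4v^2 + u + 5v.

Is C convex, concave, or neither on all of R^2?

C is quadratic, so its Hessian is the constant matrix H = [[-12, 0], [0, -8]].
det(H) = 96, tr(H) = -20.
det(H) > 0 and tr(H) < 0, so H is negative definite everywhere: concave.

concave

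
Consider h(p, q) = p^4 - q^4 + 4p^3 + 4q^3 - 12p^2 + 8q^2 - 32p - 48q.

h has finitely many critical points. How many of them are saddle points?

5

h separates as a function of p plus a function of q, so ∇h=0 decouples.
∂h/∂p = 4(p - 2)(p + 1)(p + 4) = 0 at p ∈ {-4, -1, 2}; ∂h/∂q = -4(q - 3)(q - 2)(q + 2) = 0 at q ∈ {-2, 2, 3}.
The Hessian is diagonal: diag(h_pp, h_qq). Second derivatives: h_pp(-4)=72, h_pp(-1)=-36, h_pp(2)=72; h_qq(-2)=-80, h_qq(2)=16, h_qq(3)=-20.
Saddle points occur where the two diagonal entries have opposite signs: (-4, -2), (-4, 3), (-1, 2), (2, -2), (2, 3). Count: 5.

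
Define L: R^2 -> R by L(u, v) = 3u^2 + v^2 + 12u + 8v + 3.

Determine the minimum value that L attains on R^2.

-25

L(u,v) separates as P(u) + Q(v) + 3, so its minimum is min P + min Q + 3.
P'(u) = 6u + 12 vanishes at u ∈ {-2}; Q'(v) = 2v + 8 vanishes at v ∈ {-4}.
Local minima of P (where P''>0): P(-2)=-12. Local minima of Q: Q(-4)=-16.
So the global minimum of L is P(-2) + Q(-4) + 3 = -12 − 16 + 3 = -25, attained at (-2, -4).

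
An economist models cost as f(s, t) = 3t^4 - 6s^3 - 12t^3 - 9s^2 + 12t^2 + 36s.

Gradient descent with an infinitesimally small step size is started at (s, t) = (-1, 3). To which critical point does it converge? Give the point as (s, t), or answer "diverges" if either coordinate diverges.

(-2, 2)

f is separable, so gradient descent decouples: s follows -∂f/∂s, t follows -∂f/∂t.
∂f/∂s = -18(s - 1)(s + 2); at s=-1 this is 36, so s decreases.
∂f/∂t = 12t(t - 2)(t - 1); at t=3 this is 72, so t decreases.
s converges to its nearest critical value -2 (a local min of the s-part); t converges to 2. The iterate converges to (-2, 2).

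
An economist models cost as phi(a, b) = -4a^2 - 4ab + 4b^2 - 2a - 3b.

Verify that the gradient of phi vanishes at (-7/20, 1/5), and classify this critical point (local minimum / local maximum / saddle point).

saddle point

∇phi = (-8a - 4b - 2, -4a + 8b - 3); substituting (-7/20, 1/5) gives ∇phi = (0, 0), so (-7/20, 1/5) is indeed a critical point.
The Hessian of phi is constant: H = [[-8, -4], [-4, 8]].
det(H) = (-8)·8 − (-4)² = -80.
Since det(H) < 0, H is indefinite and the critical point is a saddle point.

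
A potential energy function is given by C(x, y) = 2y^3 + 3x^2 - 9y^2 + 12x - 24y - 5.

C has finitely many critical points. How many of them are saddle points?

C separates as a function of x plus a function of y, so ∇C=0 decouples.
∂C/∂x = 6(x + 2) = 0 at x ∈ {-2}; ∂C/∂y = 6(y - 4)(y + 1) = 0 at y ∈ {-1, 4}.
The Hessian is diagonal: diag(C_xx, C_yy). Second derivatives: C_xx(-2)=6; C_yy(-1)=-30, C_yy(4)=30.
Saddle points occur where the two diagonal entries have opposite signs: (-2, -1). Count: 1.

1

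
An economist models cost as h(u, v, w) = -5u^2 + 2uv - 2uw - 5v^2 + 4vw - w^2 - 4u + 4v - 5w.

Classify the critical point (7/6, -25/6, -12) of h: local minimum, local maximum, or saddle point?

local maximum

The Hessian is constant: H = [[-10, 2, -2], [2, -10, 4], [-2, 4, -2]].
Leading principal minors: Δ₁ = -10, Δ₂ = 96, Δ₃ = -24.
The minors alternate sign starting negative (−, +, −), so H is negative definite: a local maximum.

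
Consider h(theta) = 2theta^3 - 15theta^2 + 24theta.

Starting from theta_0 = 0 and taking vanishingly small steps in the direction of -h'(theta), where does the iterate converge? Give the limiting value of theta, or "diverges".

h'(theta) = 6(theta - 4)(theta - 1), so h'(0) = 24.
Gradient descent moves in the -h' direction, i.e. theta is decreasing.
There is no critical point below theta=0, and h' keeps the same sign, so the iterate runs off to −∞.

diverges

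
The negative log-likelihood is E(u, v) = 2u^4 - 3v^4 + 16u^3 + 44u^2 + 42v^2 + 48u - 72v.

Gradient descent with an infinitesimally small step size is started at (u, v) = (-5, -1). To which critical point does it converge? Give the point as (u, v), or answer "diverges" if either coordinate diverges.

(-3, 1)

E is separable, so gradient descent decouples: u follows -∂E/∂u, v follows -∂E/∂v.
∂E/∂u = 8(u + 1)(u + 2)(u + 3); at u=-5 this is -192, so u increases.
∂E/∂v = -12(v - 2)(v - 1)(v + 3); at v=-1 this is -144, so v increases.
u converges to its nearest critical value -3 (a local min of the u-part); v converges to 1. The iterate converges to (-3, 1).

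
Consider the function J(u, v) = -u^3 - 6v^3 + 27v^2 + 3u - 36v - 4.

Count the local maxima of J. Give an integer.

1

J separates as a function of u plus a function of v, so ∇J=0 decouples.
∂J/∂u = -3(u - 1)(u + 1) = 0 at u ∈ {-1, 1}; ∂J/∂v = -18(v - 2)(v - 1) = 0 at v ∈ {1, 2}.
The Hessian is diagonal: diag(J_uu, J_vv). Second derivatives: J_uu(-1)=6, J_uu(1)=-6; J_vv(1)=18, J_vv(2)=-18.
Local maxima occur where both diagonal entries negative: (1, 2). Count: 1.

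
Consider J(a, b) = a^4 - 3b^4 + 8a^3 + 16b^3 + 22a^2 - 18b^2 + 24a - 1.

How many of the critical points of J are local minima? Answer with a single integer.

J separates as a function of a plus a function of b, so ∇J=0 decouples.
∂J/∂a = 4(a + 1)(a + 2)(a + 3) = 0 at a ∈ {-3, -2, -1}; ∂J/∂b = -12b(b - 3)(b - 1) = 0 at b ∈ {0, 1, 3}.
The Hessian is diagonal: diag(J_aa, J_bb). Second derivatives: J_aa(-3)=8, J_aa(-2)=-4, J_aa(-1)=8; J_bb(0)=-36, J_bb(1)=24, J_bb(3)=-72.
Local minima occur where both diagonal entries positive: (-3, 1), (-1, 1). Count: 2.

2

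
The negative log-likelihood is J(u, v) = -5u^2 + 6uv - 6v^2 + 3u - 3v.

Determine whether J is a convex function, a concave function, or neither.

concave

J is quadratic, so its Hessian is the constant matrix H = [[-10, 6], [6, -12]].
det(H) = 84, tr(H) = -22.
det(H) > 0 and tr(H) < 0, so H is negative definite everywhere: concave.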